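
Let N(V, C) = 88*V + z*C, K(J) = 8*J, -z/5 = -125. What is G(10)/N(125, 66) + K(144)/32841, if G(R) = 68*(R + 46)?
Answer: 10291696/95330125 ≈ 0.10796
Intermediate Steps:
z = 625 (z = -5*(-125) = 625)
N(V, C) = 88*V + 625*C
G(R) = 3128 + 68*R (G(R) = 68*(46 + R) = 3128 + 68*R)
G(10)/N(125, 66) + K(144)/32841 = (3128 + 68*10)/(88*125 + 625*66) + (8*144)/32841 = (3128 + 680)/(11000 + 41250) + 1152*(1/32841) = 3808/52250 + 128/3649 = 3808*(1/52250) + 128/3649 = 1904/26125 + 128/3649 = 10291696/95330125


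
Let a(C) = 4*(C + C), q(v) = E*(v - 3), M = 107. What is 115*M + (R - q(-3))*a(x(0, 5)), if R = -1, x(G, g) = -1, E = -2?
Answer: 12409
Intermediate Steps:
q(v) = 6 - 2*v (q(v) = -2*(v - 3) = -2*(-3 + v) = 6 - 2*v)
a(C) = 8*C (a(C) = 4*(2*C) = 8*C)
115*M + (R - q(-3))*a(x(0, 5)) = 115*107 + (-1 - (6 - 2*(-3)))*(8*(-1)) = 12305 + (-1 - (6 + 6))*(-8) = 12305 + (-1 - 1*12)*(-8) = 12305 + (-1 - 12)*(-8) = 12305 - 13*(-8) = 12305 + 104 = 12409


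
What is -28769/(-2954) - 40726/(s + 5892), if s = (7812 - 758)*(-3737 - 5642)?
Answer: 951646237505/97708828798 ≈ 9.7396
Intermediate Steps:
s = -66159466 (s = 7054*(-9379) = -66159466)
-28769/(-2954) - 40726/(s + 5892) = -28769/(-2954) - 40726/(-66159466 + 5892) = -28769*(-1/2954) - 40726/(-66153574) = 28769/2954 - 40726*(-1/66153574) = 28769/2954 + 20363/33076787 = 951646237505/97708828798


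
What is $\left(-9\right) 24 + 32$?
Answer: $-184$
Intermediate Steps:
$\left(-9\right) 24 + 32 = -216 + 32 = -184$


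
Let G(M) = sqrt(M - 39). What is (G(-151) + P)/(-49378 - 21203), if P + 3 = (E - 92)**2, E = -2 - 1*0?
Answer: -8833/70581 - I*sqrt(190)/70581 ≈ -0.12515 - 0.00019529*I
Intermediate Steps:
E = -2 (E = -2 + 0 = -2)
P = 8833 (P = -3 + (-2 - 92)**2 = -3 + (-94)**2 = -3 + 8836 = 8833)
G(M) = sqrt(-39 + M)
(G(-151) + P)/(-49378 - 21203) = (sqrt(-39 - 151) + 8833)/(-49378 - 21203) = (sqrt(-190) + 8833)/(-70581) = (I*sqrt(190) + 8833)*(-1/70581) = (8833 + I*sqrt(190))*(-1/70581) = -8833/70581 - I*sqrt(190)/70581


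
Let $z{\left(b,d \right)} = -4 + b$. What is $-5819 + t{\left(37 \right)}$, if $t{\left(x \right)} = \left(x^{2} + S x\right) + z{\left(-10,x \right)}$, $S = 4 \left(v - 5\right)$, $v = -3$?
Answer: $-5648$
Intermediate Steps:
$S = -32$ ($S = 4 \left(-3 - 5\right) = 4 \left(-8\right) = -32$)
$t{\left(x \right)} = -14 + x^{2} - 32 x$ ($t{\left(x \right)} = \left(x^{2} - 32 x\right) - 14 = -14 + x^{2} - 32 x$)
$-5819 + t{\left(37 \right)} = -5819 - \left(1198 - 1369\right) = -5819 - -171 = -5819 + 171 = -5648$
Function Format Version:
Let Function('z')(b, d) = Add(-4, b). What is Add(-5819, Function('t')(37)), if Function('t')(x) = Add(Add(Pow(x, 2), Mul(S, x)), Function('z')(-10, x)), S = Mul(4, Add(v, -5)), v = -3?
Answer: -5648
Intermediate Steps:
S = -32 (S = Mul(4, Add(-3, -5)) = Mul(4, -8) = -32)
Function('t')(x) = Add(-14, Pow(x, 2), Mul(-32, x)) (Function('t')(x) = Add(Add(Pow(x, 2), Mul(-32, x)), Add(-4, -10)) = Add(Add(Pow(x, 2), Mul(-32, x)), -14) = Add(-14, Pow(x, 2), Mul(-32, x)))
Add(-5819, Function('t')(37)) = Add(-5819, Add(-14, Pow(37, 2), Mul(-32, 37))) = Add(-5819, Add(-14, 1369, -1184)) = Add(-5819, 171) = -5648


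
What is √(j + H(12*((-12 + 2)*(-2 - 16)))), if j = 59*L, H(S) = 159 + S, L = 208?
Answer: √14591 ≈ 120.79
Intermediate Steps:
j = 12272 (j = 59*208 = 12272)
√(j + H(12*((-12 + 2)*(-2 - 16)))) = √(12272 + (159 + 12*((-12 + 2)*(-2 - 16)))) = √(12272 + (159 + 12*(-10*(-18)))) = √(12272 + (159 + 12*180)) = √(12272 + (159 + 2160)) = √(12272 + 2319) = √14591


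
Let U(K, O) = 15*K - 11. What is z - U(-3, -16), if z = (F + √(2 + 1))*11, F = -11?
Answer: -65 + 11*√3 ≈ -45.947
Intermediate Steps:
U(K, O) = -11 + 15*K
z = -121 + 11*√3 (z = (-11 + √(2 + 1))*11 = (-11 + √3)*11 = -121 + 11*√3 ≈ -101.95)
z - U(-3, -16) = (-121 + 11*√3) - (-11 + 15*(-3)) = (-121 + 11*√3) - (-11 - 45) = (-121 + 11*√3) - 1*(-56) = (-121 + 11*√3) + 56 = -65 + 11*√3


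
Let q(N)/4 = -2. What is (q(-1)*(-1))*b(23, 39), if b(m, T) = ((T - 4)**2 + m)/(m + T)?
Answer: 4992/31 ≈ 161.03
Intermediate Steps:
q(N) = -8 (q(N) = 4*(-2) = -8)
b(m, T) = (m + (-4 + T)**2)/(T + m) (b(m, T) = ((-4 + T)**2 + m)/(T + m) = (m + (-4 + T)**2)/(T + m))
(q(-1)*(-1))*b(23, 39) = (-8*(-1))*((23 + (-4 + 39)**2)/(39 + 23)) = 8*((23 + 35**2)/62) = 8*((23 + 1225)/62) = 8*((1/62)*1248) = 8*(624/31) = 4992/31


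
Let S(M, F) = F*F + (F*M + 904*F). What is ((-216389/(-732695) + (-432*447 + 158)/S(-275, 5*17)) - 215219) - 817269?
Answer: -4591204011618146/4446725955 ≈ -1.0325e+6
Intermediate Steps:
S(M, F) = F**2 + 904*F + F*M (S(M, F) = F**2 + (904*F + F*M) = F**2 + 904*F + F*M)
((-216389/(-732695) + (-432*447 + 158)/S(-275, 5*17)) - 215219) - 817269 = ((-216389/(-732695) + (-432*447 + 158)/(((5*17)*(904 + 5*17 - 275)))) - 215219) - 817269 = ((-216389*(-1/732695) + (-193104 + 158)/((85*(904 + 85 - 275)))) - 215219) - 817269 = ((216389/732695 - 192946/(85*714)) - 215219) - 817269 = ((216389/732695 - 192946/60690) - 215219) - 817269 = ((216389/732695 - 192946*1/60690) - 215219) - 817269 = ((216389/732695 - 96473/30345) - 215219) - 817269 = (-12823792106/4446725955 - 215219) - 817269 = -957032737101251/4446725955 - 817269 = -4591204011618146/4446725955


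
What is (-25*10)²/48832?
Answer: 15625/12208 ≈ 1.2799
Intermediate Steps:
(-25*10)²/48832 = (-250)²*(1/48832) = 62500*(1/48832) = 15625/12208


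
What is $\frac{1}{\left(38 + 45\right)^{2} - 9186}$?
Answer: $- \frac{1}{2297} \approx -0.00043535$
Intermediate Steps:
$\frac{1}{\left(38 + 45\right)^{2} - 9186} = \frac{1}{83^{2} - 9186} = \frac{1}{6889 - 9186} = \frac{1}{-2297} = - \frac{1}{2297}$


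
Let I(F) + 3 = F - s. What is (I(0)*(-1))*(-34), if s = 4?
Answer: -238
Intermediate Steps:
I(F) = -7 + F (I(F) = -3 + (F - 1*4) = -3 + (F - 4) = -3 + (-4 + F) = -7 + F)
(I(0)*(-1))*(-34) = ((-7 + 0)*(-1))*(-34) = -7*(-1)*(-34) = 7*(-34) = -238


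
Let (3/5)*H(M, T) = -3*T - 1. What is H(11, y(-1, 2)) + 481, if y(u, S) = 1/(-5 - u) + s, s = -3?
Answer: 5947/12 ≈ 495.58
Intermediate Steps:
y(u, S) = -3 + 1/(-5 - u) (y(u, S) = 1/(-5 - u) - 3 = -3 + 1/(-5 - u))
H(M, T) = -5/3 - 5*T (H(M, T) = 5*(-3*T - 1)/3 = 5*(-1 - 3*T)/3 = -5/3 - 5*T)
H(11, y(-1, 2)) + 481 = (-5/3 - 5*(-16 - 3*(-1))/(5 - 1)) + 481 = (-5/3 - 5*(-16 + 3)/4) + 481 = (-5/3 - 5*(-13)/4) + 481 = (-5/3 - 5*(-13/4)) + 481 = (-5/3 + 65/4) + 481 = 175/12 + 481 = 5947/12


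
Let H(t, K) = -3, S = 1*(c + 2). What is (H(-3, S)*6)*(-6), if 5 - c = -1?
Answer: 108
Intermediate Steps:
c = 6 (c = 5 - 1*(-1) = 5 + 1 = 6)
S = 8 (S = 1*(6 + 2) = 1*8 = 8)
(H(-3, S)*6)*(-6) = -3*6*(-6) = -18*(-6) = 108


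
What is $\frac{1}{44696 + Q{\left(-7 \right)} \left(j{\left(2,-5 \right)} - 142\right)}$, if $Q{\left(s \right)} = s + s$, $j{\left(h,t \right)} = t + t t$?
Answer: $\frac{1}{46404} \approx 2.155 \cdot 10^{-5}$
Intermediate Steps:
$j{\left(h,t \right)} = t + t^{2}$
$Q{\left(s \right)} = 2 s$
$\frac{1}{44696 + Q{\left(-7 \right)} \left(j{\left(2,-5 \right)} - 142\right)} = \frac{1}{44696 + 2 \left(-7\right) \left(- 5 \left(1 - 5\right) - 142\right)} = \frac{1}{44696 - 14 \left(\left(-5\right) \left(-4\right) - 142\right)} = \frac{1}{44696 - 14 \left(20 - 142\right)} = \frac{1}{44696 - -1708} = \frac{1}{44696 + 1708} = \frac{1}{46404}$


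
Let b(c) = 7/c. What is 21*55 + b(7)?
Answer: 1156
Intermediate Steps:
21*55 + b(7) = 21*55 + 7/7 = 1155 + 7*(⅐) = 1155 + 1 = 1156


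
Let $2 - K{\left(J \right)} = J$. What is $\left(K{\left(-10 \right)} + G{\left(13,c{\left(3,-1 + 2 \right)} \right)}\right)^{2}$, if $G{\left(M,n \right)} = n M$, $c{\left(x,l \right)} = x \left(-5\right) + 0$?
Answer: $33489$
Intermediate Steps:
$K{\left(J \right)} = 2 - J$
$c{\left(x,l \right)} = - 5 x$ ($c{\left(x,l \right)} = - 5 x + 0 = - 5 x$)
$G{\left(M,n \right)} = M n$
$\left(K{\left(-10 \right)} + G{\left(13,c{\left(3,-1 + 2 \right)} \right)}\right)^{2} = \left(\left(2 - -10\right) + 13 \left(\left(-5\right) 3\right)\right)^{2} = \left(\left(2 + 10\right) + 13 \left(-15\right)\right)^{2} = \left(12 - 195\right)^{2} = \left(-183\right)^{2} = 33489$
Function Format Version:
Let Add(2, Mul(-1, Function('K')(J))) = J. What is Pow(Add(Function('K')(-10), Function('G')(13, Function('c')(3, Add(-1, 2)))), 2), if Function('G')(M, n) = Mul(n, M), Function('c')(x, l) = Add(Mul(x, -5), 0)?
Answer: 33489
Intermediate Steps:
Function('K')(J) = Add(2, Mul(-1, J))
Function('c')(x, l) = Mul(-5, x) (Function('c')(x, l) = Add(Mul(-5, x), 0) = Mul(-5, x))
Function('G')(M, n) = Mul(M, n)
Pow(Add(Function('K')(-10), Function('G')(13, Function('c')(3, Add(-1, 2)))), 2) = Pow(Add(Add(2, Mul(-1, -10)), Mul(13, Mul(-5, 3))), 2) = Pow(Add(Add(2, 10), Mul(13, -15)), 2) = Pow(Add(12, -195), 2) = Pow(-183, 2) = 33489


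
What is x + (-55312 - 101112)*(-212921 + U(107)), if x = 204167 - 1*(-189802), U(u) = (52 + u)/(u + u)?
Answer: 3563766850903/107 ≈ 3.3306e+10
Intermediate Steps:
U(u) = (52 + u)/(2*u) (U(u) = (52 + u)/((2*u)) = (52 + u)*(1/(2*u)) = (52 + u)/(2*u))
x = 393969 (x = 204167 + 189802 = 393969)
x + (-55312 - 101112)*(-212921 + U(107)) = 393969 + (-55312 - 101112)*(-212921 + (1/2)*(52 + 107)/107) = 393969 - 156424*(-212921 + (1/2)*(1/107)*159) = 393969 - 156424*(-212921 + 159/214) = 393969 - 156424*(-45564935/214) = 393969 + 3563724696220/107 = 3563766850903/107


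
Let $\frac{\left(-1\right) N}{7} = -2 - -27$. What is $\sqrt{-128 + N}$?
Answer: $i \sqrt{303} \approx 17.407 i$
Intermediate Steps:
$N = -175$ ($N = - 7 \left(-2 - -27\right) = - 7 \left(-2 + 27\right) = \left(-7\right) 25 = -175$)
$\sqrt{-128 + N} = \sqrt{-128 - 175} = \sqrt{-303} = i \sqrt{303}$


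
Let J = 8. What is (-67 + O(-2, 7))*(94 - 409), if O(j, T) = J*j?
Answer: 26145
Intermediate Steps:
O(j, T) = 8*j
(-67 + O(-2, 7))*(94 - 409) = (-67 + 8*(-2))*(94 - 409) = (-67 - 16)*(-315) = -83*(-315) = 26145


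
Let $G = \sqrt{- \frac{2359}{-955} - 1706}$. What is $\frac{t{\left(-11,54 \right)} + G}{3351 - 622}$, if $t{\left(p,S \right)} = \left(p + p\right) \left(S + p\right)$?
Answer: $- \frac{946}{2729} + \frac{i \sqrt{1553661805}}{2606195} \approx -0.34665 + 0.015124 i$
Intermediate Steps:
$G = \frac{i \sqrt{1553661805}}{955}$ ($G = \sqrt{\left(-2359\right) \left(- \frac{1}{955}\right) - 1706} = \sqrt{\frac{2359}{955} - 1706} = \sqrt{- \frac{1626871}{955}} = \frac{i \sqrt{1553661805}}{955} \approx 41.274 i$)
$t{\left(p,S \right)} = 2 p \left(S + p\right)$
$\frac{t{\left(-11,54 \right)} + G}{3351 - 622} = \frac{2 \left(-11\right) \left(54 - 11\right) + \frac{i \sqrt{1553661805}}{955}}{3351 - 622} = \frac{2 \left(-11\right) 43 + \frac{i \sqrt{1553661805}}{955}}{2729} = \left(-946 + \frac{i \sqrt{1553661805}}{955}\right) \frac{1}{2729} = - \frac{946}{2729} + \frac{i \sqrt{1553661805}}{2606195}$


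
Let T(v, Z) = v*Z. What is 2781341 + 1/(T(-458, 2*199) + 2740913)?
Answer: 7116419741490/2558629 ≈ 2.7813e+6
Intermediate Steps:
T(v, Z) = Z*v
2781341 + 1/(T(-458, 2*199) + 2740913) = 2781341 + 1/((2*199)*(-458) + 2740913) = 2781341 + 1/(398*(-458) + 2740913) = 2781341 + 1/(-182284 + 2740913) = 2781341 + 1/2558629 = 7116419741490/2558629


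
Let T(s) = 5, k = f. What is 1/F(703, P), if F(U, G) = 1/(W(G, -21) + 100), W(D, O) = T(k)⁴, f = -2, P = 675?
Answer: 725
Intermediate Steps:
k = -2
W(D, O) = 625 (W(D, O) = 5⁴ = 625)
F(U, G) = 1/725 (F(U, G) = 1/(625 + 100) = 1/725)
1/F(703, P) = 1/(1/725) = 725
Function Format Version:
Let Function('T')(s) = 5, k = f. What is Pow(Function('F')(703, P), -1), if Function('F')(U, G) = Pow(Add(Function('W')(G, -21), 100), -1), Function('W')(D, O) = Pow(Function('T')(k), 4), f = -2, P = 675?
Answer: 725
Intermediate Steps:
k = -2
Function('W')(D, O) = 625 (Function('W')(D, O) = Pow(5, 4) = 625)
Function('F')(U, G) = Rational(1, 725) (Function('F')(U, G) = Pow(Add(625, 100), -1) = Pow(725, -1) = Rational(1, 725))
Pow(Function('F')(703, P), -1) = Pow(Rational(1, 725), -1) = 725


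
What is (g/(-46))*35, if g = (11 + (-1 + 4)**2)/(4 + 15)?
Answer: -350/437 ≈ -0.80092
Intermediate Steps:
g = 20/19 (g = (11 + 3**2)/19 = (11 + 9)*(1/19) = 20*(1/19) = 20/19 ≈ 1.0526)
(g/(-46))*35 = ((20/19)/(-46))*35 = -1/46*20/19*35 = -10/437*35 = -350/437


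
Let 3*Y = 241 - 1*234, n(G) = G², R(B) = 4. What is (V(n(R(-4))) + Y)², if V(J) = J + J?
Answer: 10609/9 ≈ 1178.8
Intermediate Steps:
V(J) = 2*J
Y = 7/3 (Y = (241 - 1*234)/3 = (241 - 234)/3 = (⅓)*7 = 7/3 ≈ 2.3333)
(V(n(R(-4))) + Y)² = (2*4² + 7/3)² = (2*16 + 7/3)² = (32 + 7/3)² = (103/3)² = 10609/9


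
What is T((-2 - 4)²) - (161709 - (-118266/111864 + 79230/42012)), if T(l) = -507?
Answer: -10588213130305/65272644 ≈ -1.6222e+5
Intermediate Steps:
T((-2 - 4)²) - (161709 - (-118266/111864 + 79230/42012)) = -507 - (161709 - (-118266/111864 + 79230/42012)) = -507 - (161709 - (-118266*1/111864 + 79230*(1/42012))) = -507 - (161709 - (-19711/18644 + 13205/7002)) = -507 - (161709 - 1*54088799/65272644) = -507 - (161709 - 54088799/65272644) = -507 - 1*10555119899797/65272644 = -507 - 10555119899797/65272644 = -10588213130305/65272644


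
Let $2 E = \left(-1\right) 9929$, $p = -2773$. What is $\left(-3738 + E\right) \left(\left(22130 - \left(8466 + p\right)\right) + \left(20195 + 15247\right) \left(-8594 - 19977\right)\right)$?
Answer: $\frac{17624249827725}{2} \approx 8.8121 \cdot 10^{12}$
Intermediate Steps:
$E = - \frac{9929}{2}$ ($E = \frac{\left(-1\right) 9929}{2} = \frac{1}{2} \left(-9929\right) = - \frac{9929}{2} \approx -4964.5$)
$\left(-3738 + E\right) \left(\left(22130 - \left(8466 + p\right)\right) + \left(20195 + 15247\right) \left(-8594 - 19977\right)\right) = \left(-3738 - \frac{9929}{2}\right) \left(\left(22130 - 5693\right) + \left(20195 + 15247\right) \left(-8594 - 19977\right)\right) = - \frac{17405 \left(\left(22130 + \left(-8466 + 2773\right)\right) + 35442 \left(-28571\right)\right)}{2} = - \frac{17405 \left(\left(22130 - 5693\right) - 1012613382\right)}{2} = - \frac{17405 \left(16437 - 1012613382\right)}{2} = \left(- \frac{17405}{2}\right) \left(-1012596945\right) = \frac{17624249827725}{2}$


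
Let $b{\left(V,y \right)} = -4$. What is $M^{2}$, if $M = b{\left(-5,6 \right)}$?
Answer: $16$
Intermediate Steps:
$M = -4$
$M^{2} = \left(-4\right)^{2} = 16$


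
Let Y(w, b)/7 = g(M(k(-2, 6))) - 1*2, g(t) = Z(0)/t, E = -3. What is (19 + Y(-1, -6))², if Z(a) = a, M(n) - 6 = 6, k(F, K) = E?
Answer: 25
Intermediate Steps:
k(F, K) = -3
M(n) = 12 (M(n) = 6 + 6 = 12)
g(t) = 0 (g(t) = 0/t = 0)
Y(w, b) = -14 (Y(w, b) = 7*(0 - 1*2) = 7*(0 - 2) = 7*(-2) = -14)
(19 + Y(-1, -6))² = (19 - 14)² = 5² = 25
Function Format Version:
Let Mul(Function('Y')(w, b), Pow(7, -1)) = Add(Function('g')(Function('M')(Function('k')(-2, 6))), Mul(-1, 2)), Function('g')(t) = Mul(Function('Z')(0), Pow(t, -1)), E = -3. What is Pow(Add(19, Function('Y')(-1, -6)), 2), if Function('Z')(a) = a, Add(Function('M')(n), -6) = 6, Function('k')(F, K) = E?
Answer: 25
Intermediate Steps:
Function('k')(F, K) = -3
Function('M')(n) = 12 (Function('M')(n) = Add(6, 6) = 12)
Function('g')(t) = 0 (Function('g')(t) = Mul(0, Pow(t, -1)) = 0)
Function('Y')(w, b) = -14 (Function('Y')(w, b) = Mul(7, Add(0, Mul(-1, 2))) = Mul(7, Add(0, -2)) = Mul(7, -2) = -14)
Pow(Add(19, Function('Y')(-1, -6)), 2) = Pow(Add(19, -14), 2) = Pow(5, 2) = 25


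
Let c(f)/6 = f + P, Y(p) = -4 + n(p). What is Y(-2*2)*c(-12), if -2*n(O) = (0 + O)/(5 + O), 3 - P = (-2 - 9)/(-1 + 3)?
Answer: 42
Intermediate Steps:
P = 17/2 (P = 3 - (-2 - 9)/(-1 + 3) = 3 - (-11)/2 = 3 - 1*(-11/2) = 3 + 11/2 = 17/2 ≈ 8.5000)
n(O) = -O/(2*(5 + O)) (n(O) = -(0 + O)/(2*(5 + O)) = -O/(2*(5 + O)))
Y(p) = -4 - p/(10 + 2*p)
c(f) = 51 + 6*f (c(f) = 6*(f + 17/2) = 6*(17/2 + f) = 51 + 6*f)
Y(-2*2)*c(-12) = ((-40 - (-18)*2)/(2*(5 - 2*2)))*(51 + 6*(-12)) = ((-40 - 9*(-4))/(2*(5 - 4)))*(51 - 72) = ((½)*(-40 + 36)/1)*(-21) = ((½)*1*(-4))*(-21) = -2*(-21) = 42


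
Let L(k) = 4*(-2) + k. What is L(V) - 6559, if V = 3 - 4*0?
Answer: -6564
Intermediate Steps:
V = 3 (V = 3 + 0 = 3)
L(k) = -8 + k
L(V) - 6559 = (-8 + 3) - 6559 = -5 - 6559 = -6564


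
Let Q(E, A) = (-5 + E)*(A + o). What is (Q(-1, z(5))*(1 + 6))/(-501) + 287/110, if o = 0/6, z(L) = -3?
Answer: 43309/18370 ≈ 2.3576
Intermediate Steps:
o = 0 (o = 0*(⅙) = 0)
Q(E, A) = A*(-5 + E) (Q(E, A) = (-5 + E)*(A + 0) = (-5 + E)*A = A*(-5 + E))
(Q(-1, z(5))*(1 + 6))/(-501) + 287/110 = ((-3*(-5 - 1))*(1 + 6))/(-501) + 287/110 = (-3*(-6)*7)*(-1/501) + 287*(1/110) = (18*7)*(-1/501) + 287/110 = 126*(-1/501) + 287/110 = -42/167 + 287/110 = 43309/18370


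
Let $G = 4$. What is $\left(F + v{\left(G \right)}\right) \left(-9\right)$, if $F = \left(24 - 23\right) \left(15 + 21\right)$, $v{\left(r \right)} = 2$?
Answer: $-342$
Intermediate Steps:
$F = 36$ ($F = 1 \cdot 36 = 36$)
$\left(F + v{\left(G \right)}\right) \left(-9\right) = \left(36 + 2\right) \left(-9\right) = 38 \left(-9\right) = -342$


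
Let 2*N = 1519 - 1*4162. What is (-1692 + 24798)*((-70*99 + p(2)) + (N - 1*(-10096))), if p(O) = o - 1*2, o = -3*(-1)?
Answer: 42642123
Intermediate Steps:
o = 3
p(O) = 1 (p(O) = 3 - 1*2 = 3 - 2 = 1)
N = -2643/2 (N = (1519 - 1*4162)/2 = (1519 - 4162)/2 = (½)*(-2643) = -2643/2 ≈ -1321.5)
(-1692 + 24798)*((-70*99 + p(2)) + (N - 1*(-10096))) = (-1692 + 24798)*((-70*99 + 1) + (-2643/2 - 1*(-10096))) = 23106*((-6930 + 1) + (-2643/2 + 10096)) = 23106*(-6929 + 17549/2) = 23106*(3691/2) = 42642123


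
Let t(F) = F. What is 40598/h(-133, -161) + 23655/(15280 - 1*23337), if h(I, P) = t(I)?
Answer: -47177743/153083 ≈ -308.18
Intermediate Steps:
h(I, P) = I
40598/h(-133, -161) + 23655/(15280 - 1*23337) = 40598/(-133) + 23655/(15280 - 1*23337) = 40598*(-1/133) + 23655/(15280 - 23337) = -40598/133 + 23655/(-8057) = -40598/133 + 23655*(-1/8057) = -40598/133 - 23655/8057 = -47177743/153083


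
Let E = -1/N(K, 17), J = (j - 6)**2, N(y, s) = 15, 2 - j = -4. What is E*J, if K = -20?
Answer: 0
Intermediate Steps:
j = 6 (j = 2 - 1*(-4) = 2 + 4 = 6)
J = 0 (J = (6 - 6)**2 = 0**2 = 0)
E = -1/15 ≈ -0.066667
E*J = -1/15*0 = 0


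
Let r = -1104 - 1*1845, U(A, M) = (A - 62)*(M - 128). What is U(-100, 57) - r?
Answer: 14451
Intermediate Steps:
U(A, M) = (-128 + M)*(-62 + A) (U(A, M) = (-62 + A)*(-128 + M) = (-128 + M)*(-62 + A))
r = -2949 (r = -1104 - 1845 = -2949)
U(-100, 57) - r = (7936 - 128*(-100) - 62*57 - 100*57) - 1*(-2949) = (7936 + 12800 - 3534 - 5700) + 2949 = 11502 + 2949 = 14451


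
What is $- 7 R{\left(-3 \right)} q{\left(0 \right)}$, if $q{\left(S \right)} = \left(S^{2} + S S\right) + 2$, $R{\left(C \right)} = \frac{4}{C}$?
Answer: $\frac{56}{3} \approx 18.667$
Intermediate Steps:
$q{\left(S \right)} = 2 + 2 S^{2}$ ($q{\left(S \right)} = \left(S^{2} + S^{2}\right) + 2 = 2 S^{2} + 2 = 2 + 2 S^{2}$)
$- 7 R{\left(-3 \right)} q{\left(0 \right)} = - 7 \frac{4}{-3} \left(2 + 2 \cdot 0^{2}\right) = - 7 \cdot 4 \left(- \frac{1}{3}\right) \left(2 + 2 \cdot 0\right) = \left(-7\right) \left(- \frac{4}{3}\right) \left(2 + 0\right) = \frac{28}{3} \cdot 2 = \frac{56}{3}$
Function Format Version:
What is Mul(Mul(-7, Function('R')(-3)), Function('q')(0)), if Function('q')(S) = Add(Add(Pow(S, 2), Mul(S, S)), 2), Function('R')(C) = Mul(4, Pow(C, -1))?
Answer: Rational(56, 3) ≈ 18.667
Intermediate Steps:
Function('q')(S) = Add(2, Mul(2, Pow(S, 2))) (Function('q')(S) = Add(Add(Pow(S, 2), Pow(S, 2)), 2) = Add(Mul(2, Pow(S, 2)), 2) = Add(2, Mul(2, Pow(S, 2))))
Mul(Mul(-7, Function('R')(-3)), Function('q')(0)) = Mul(Mul(-7, Mul(4, Pow(-3, -1))), Add(2, Mul(2, Pow(0, 2)))) = Mul(Mul(-7, Mul(4, Rational(-1, 3))), Add(2, Mul(2, 0))) = Mul(Mul(-7, Rational(-4, 3)), Add(2, 0)) = Mul(Rational(28, 3), 2) = Rational(56, 3)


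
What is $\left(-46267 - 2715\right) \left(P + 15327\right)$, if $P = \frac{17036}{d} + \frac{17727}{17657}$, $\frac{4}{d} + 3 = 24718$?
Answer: $- \frac{91051042502417002}{17657} \approx -5.1567 \cdot 10^{12}$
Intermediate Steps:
$d = \frac{4}{24715}$ ($d = \frac{4}{-3 + 24718} = \frac{4}{24715} \approx 0.00016185$)
$P = \frac{1858596761272}{17657}$ ($P = \frac{17036}{\frac{4}{24715}} + \frac{17727}{17657} = 17036 \cdot \frac{24715}{4} + 17727 \cdot \frac{1}{17657} = 105261185 + \frac{17727}{17657} = \frac{1858596761272}{17657} \approx 1.0526 \cdot 10^{8}$)
$\left(-46267 - 2715\right) \left(P + 15327\right) = \left(-46267 - 2715\right) \left(\frac{1858596761272}{17657} + 15327\right) = \left(-46267 - 2715\right) \frac{1858867390111}{17657} = \left(-48982\right) \frac{1858867390111}{17657} = - \frac{91051042502417002}{17657}$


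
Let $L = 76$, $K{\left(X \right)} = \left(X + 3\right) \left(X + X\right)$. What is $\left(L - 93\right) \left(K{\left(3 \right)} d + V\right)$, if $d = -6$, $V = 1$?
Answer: $3655$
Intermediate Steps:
$K{\left(X \right)} = 2 X \left(3 + X\right)$ ($K{\left(X \right)} = \left(3 + X\right) 2 X = 2 X \left(3 + X\right)$)
$\left(L - 93\right) \left(K{\left(3 \right)} d + V\right) = \left(76 - 93\right) \left(2 \cdot 3 \left(3 + 3\right) \left(-6\right) + 1\right) = - 17 \left(2 \cdot 3 \cdot 6 \left(-6\right) + 1\right) = - 17 \left(36 \left(-6\right) + 1\right) = - 17 \left(-216 + 1\right) = \left(-17\right) \left(-215\right) = 3655$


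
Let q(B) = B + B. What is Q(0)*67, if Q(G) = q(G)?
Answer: 0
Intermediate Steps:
q(B) = 2*B
Q(G) = 2*G
Q(0)*67 = (2*0)*67 = 0*67 = 0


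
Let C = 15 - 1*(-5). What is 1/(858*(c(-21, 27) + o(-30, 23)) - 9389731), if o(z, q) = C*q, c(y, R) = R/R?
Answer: -1/8994193 ≈ -1.1118e-7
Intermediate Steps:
c(y, R) = 1
C = 20 (C = 15 + 5 = 20)
o(z, q) = 20*q
1/(858*(c(-21, 27) + o(-30, 23)) - 9389731) = 1/(858*(1 + 20*23) - 9389731) = 1/(858*(1 + 460) - 9389731) = 1/(858*461 - 9389731) = 1/(395538 - 9389731) = 1/(-8994193) = -1/8994193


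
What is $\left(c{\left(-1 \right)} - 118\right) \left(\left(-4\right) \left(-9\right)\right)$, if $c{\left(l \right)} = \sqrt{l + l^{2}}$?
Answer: $-4248$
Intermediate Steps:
$\left(c{\left(-1 \right)} - 118\right) \left(\left(-4\right) \left(-9\right)\right) = \left(\sqrt{- (1 - 1)} - 118\right) \left(\left(-4\right) \left(-9\right)\right) = \left(\sqrt{\left(-1\right) 0} - 118\right) 36 = \left(\sqrt{0} - 118\right) 36 = \left(0 - 118\right) 36 = \left(-118\right) 36 = -4248$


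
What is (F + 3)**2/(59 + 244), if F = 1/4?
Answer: 169/4848 ≈ 0.034860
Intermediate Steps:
F = 1/4 ≈ 0.25000
(F + 3)**2/(59 + 244) = (1/4 + 3)**2/(59 + 244) = (13/4)**2/303 = (169/16)*(1/303) = 169/4848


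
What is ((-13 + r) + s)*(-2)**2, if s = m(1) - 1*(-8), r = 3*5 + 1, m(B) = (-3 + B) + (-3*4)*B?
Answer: -12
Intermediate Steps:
m(B) = -3 - 11*B (m(B) = (-3 + B) - 12*B = -3 - 11*B)
r = 16 (r = 15 + 1 = 16)
s = -6 (s = (-3 - 11*1) - 1*(-8) = (-3 - 11) + 8 = -14 + 8 = -6)
((-13 + r) + s)*(-2)**2 = ((-13 + 16) - 6)*(-2)**2 = (3 - 6)*4 = -3*4 = -12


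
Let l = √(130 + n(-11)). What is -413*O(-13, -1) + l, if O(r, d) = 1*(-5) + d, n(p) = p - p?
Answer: 2478 + √130 ≈ 2489.4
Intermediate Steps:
n(p) = 0
O(r, d) = -5 + d
l = √130 (l = √(130 + 0) = √130 ≈ 11.402)
-413*O(-13, -1) + l = -413*(-5 - 1) + √130 = -413*(-6) + √130 = 2478 + √130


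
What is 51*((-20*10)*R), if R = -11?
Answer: 112200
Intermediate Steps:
51*((-20*10)*R) = 51*(-20*10*(-11)) = 51*(-200*(-11)) = 51*2200 = 112200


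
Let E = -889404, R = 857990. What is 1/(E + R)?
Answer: -1/31414 ≈ -3.1833e-5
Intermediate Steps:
1/(E + R) = 1/(-889404 + 857990) = 1/(-31414) = -1/31414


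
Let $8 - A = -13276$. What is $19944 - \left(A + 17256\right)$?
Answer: $-10596$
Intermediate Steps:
$A = 13284$ ($A = 8 - -13276 = 8 + 13276 = 13284$)
$19944 - \left(A + 17256\right) = 19944 - \left(13284 + 17256\right) = 19944 - 30540 = -10596$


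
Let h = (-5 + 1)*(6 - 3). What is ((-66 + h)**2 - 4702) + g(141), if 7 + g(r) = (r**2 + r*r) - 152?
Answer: 40985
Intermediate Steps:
g(r) = -159 + 2*r**2 (g(r) = -7 + ((r**2 + r*r) - 152) = -7 + ((r**2 + r**2) - 152) = -7 + (2*r**2 - 152) = -7 + (-152 + 2*r**2) = -159 + 2*r**2)
h = -12 (h = -4*3 = -12)
((-66 + h)**2 - 4702) + g(141) = ((-66 - 12)**2 - 4702) + (-159 + 2*141**2) = ((-78)**2 - 4702) + (-159 + 2*19881) = (6084 - 4702) + (-159 + 39762) = 1382 + 39603 = 40985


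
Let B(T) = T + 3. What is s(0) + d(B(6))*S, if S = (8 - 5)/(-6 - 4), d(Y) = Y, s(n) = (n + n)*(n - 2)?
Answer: -27/10 ≈ -2.7000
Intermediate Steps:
B(T) = 3 + T
s(n) = 2*n*(-2 + n) (s(n) = (2*n)*(-2 + n) = 2*n*(-2 + n))
S = -3/10 (S = 3/(-10) = 3*(-⅒) = -3/10 ≈ -0.30000)
s(0) + d(B(6))*S = 2*0*(-2 + 0) + (3 + 6)*(-3/10) = 2*0*(-2) + 9*(-3/10) = 0 - 27/10 = -27/10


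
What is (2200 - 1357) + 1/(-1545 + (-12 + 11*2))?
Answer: 1294004/1535 ≈ 843.00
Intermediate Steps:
(2200 - 1357) + 1/(-1545 + (-12 + 11*2)) = 843 + 1/(-1545 + (-12 + 22)) = 843 + 1/(-1545 + 10) = 843 + 1/(-1535) = 843 - 1/1535 = 1294004/1535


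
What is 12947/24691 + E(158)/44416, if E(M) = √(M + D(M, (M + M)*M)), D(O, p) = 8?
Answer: 12947/24691 + √166/44416 ≈ 0.52465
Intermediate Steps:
E(M) = √(8 + M) (E(M) = √(M + 8) = √(8 + M))
12947/24691 + E(158)/44416 = 12947/24691 + √(8 + 158)/44416 = 12947*(1/24691) + √166*(1/44416) = 12947/24691 + √166/44416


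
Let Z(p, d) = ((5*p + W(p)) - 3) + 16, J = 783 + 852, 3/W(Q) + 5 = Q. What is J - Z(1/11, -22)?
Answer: 321187/198 ≈ 1622.2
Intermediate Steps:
W(Q) = 3/(-5 + Q)
J = 1635
Z(p, d) = 13 + 3/(-5 + p) + 5*p (Z(p, d) = ((5*p + 3/(-5 + p)) - 3) + 16 = ((3/(-5 + p) + 5*p) - 3) + 16 = (-3 + 3/(-5 + p) + 5*p) + 16 = 13 + 3/(-5 + p) + 5*p)
J - Z(1/11, -22) = 1635 - (3 + (-5 + 1/11)*(13 + 5*(1/11)))/(-5 + 1/11) = 1635 - (3 - 54*(13 + 5/11)/11)/(-54/11) = 1635 - (-11)*(3 - 54/11*148/11)/54 = 1635 - (-11)*(3 - 7992/121)/54 = 1635 - (-11)*(-7629)/(54*121) = 1635 - 1*2543/198 = 1635 - 2543/198 = 321187/198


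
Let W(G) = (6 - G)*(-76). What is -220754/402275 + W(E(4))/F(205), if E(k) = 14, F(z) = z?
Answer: 39865726/16493275 ≈ 2.4171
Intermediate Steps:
W(G) = -456 + 76*G
-220754/402275 + W(E(4))/F(205) = -220754/402275 + (-456 + 76*14)/205 = -220754*1/402275 + (-456 + 1064)*(1/205) = -220754/402275 + 608*(1/205) = -220754/402275 + 608/205 = 39865726/16493275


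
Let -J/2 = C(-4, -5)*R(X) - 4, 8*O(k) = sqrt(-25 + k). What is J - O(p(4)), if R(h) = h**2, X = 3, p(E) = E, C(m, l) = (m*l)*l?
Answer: 1808 - I*sqrt(21)/8 ≈ 1808.0 - 0.57282*I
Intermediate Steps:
C(m, l) = m*l**2 (C(m, l) = (l*m)*l = m*l**2)
O(k) = sqrt(-25 + k)/8
J = 1808 (J = -2*(-4*(-5)**2*3**2 - 4) = -2*(-4*25*9 - 4) = -2*(-100*9 - 4) = -2*(-900 - 4) = -2*(-904) = 1808)
J - O(p(4)) = 1808 - sqrt(-25 + 4)/8 = 1808 - sqrt(-21)/8 = 1808 - I*sqrt(21)/8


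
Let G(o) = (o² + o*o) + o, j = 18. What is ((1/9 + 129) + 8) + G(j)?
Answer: 7228/9 ≈ 803.11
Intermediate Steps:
G(o) = o + 2*o² (G(o) = (o² + o²) + o = 2*o² + o = o + 2*o²)
((1/9 + 129) + 8) + G(j) = ((1/9 + 129) + 8) + 18*(1 + 2*18) = ((⅑ + 129) + 8) + 18*(1 + 36) = (1162/9 + 8) + 18*37 = 1234/9 + 666 = 7228/9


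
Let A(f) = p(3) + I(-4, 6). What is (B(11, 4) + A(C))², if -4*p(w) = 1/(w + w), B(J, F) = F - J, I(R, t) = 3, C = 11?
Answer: 9409/576 ≈ 16.335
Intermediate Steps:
p(w) = -1/(8*w) (p(w) = -1/(4*(w + w)) = -1/(2*w)/4 = -1/(8*w))
A(f) = 71/24 (A(f) = -⅛/3 + 3 = -⅛*⅓ + 3 = -1/24 + 3 = 71/24)
(B(11, 4) + A(C))² = ((4 - 1*11) + 71/24)² = ((4 - 11) + 71/24)² = (-7 + 71/24)² = (-97/24)² = 9409/576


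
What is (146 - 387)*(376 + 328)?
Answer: -169664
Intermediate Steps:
(146 - 387)*(376 + 328) = -241*704 = -169664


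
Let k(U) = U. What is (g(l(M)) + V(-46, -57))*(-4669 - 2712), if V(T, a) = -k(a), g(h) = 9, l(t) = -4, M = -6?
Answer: -487146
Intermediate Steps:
V(T, a) = -a
(g(l(M)) + V(-46, -57))*(-4669 - 2712) = (9 - 1*(-57))*(-4669 - 2712) = (9 + 57)*(-7381) = 66*(-7381) = -487146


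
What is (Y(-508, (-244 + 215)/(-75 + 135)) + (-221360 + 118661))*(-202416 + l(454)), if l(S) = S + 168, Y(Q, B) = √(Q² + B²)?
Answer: 20724042006 - 100897*√929031241/30 ≈ 2.0622e+10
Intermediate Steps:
Y(Q, B) = √(B² + Q²)
l(S) = 168 + S
(Y(-508, (-244 + 215)/(-75 + 135)) + (-221360 + 118661))*(-202416 + l(454)) = (√(((-244 + 215)/(-75 + 135))² + (-508)²) + (-221360 + 118661))*(-202416 + (168 + 454)) = (√((-29/60)² + 258064) - 102699)*(-202416 + 622) = (√((-29*1/60)² + 258064) - 102699)*(-201794) = (√((-29/60)² + 258064) - 102699)*(-201794) = (√(841/3600 + 258064) - 102699)*(-201794) = (√(929031241/3600) - 102699)*(-201794) = (√929031241/60 - 102699)*(-201794) = (-102699 + √929031241/60)*(-201794) = 20724042006 - 100897*√929031241/30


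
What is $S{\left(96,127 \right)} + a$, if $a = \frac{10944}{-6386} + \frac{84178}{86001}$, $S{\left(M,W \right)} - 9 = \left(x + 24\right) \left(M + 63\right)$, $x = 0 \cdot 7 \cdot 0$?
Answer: $\frac{1050147746107}{274601193} \approx 3824.3$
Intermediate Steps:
$x = 0$ ($x = 0 \cdot 0 = 0$)
$S{\left(M,W \right)} = 1521 + 24 M$ ($S{\left(M,W \right)} = 9 + \left(0 + 24\right) \left(M + 63\right) = 9 + 24 \left(63 + M\right) = 9 + \left(1512 + 24 M\right) = 1521 + 24 M$)
$a = - \frac{201817118}{274601193}$ ($a = 10944 \left(- \frac{1}{6386}\right) + 84178 \cdot \frac{1}{86001} = - \frac{5472}{3193} + \frac{84178}{86001} = - \frac{201817118}{274601193} \approx -0.73495$)
$S{\left(96,127 \right)} + a = \left(1521 + 24 \cdot 96\right) - \frac{201817118}{274601193} = \left(1521 + 2304\right) - \frac{201817118}{274601193} = 3825 - \frac{201817118}{274601193} = \frac{1050147746107}{274601193}$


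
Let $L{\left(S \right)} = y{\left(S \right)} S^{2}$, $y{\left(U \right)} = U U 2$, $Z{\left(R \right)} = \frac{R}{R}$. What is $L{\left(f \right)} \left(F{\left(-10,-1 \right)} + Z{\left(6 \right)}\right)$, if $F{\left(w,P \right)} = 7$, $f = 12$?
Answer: $331776$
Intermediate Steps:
$Z{\left(R \right)} = 1$
$y{\left(U \right)} = 2 U^{2}$ ($y{\left(U \right)} = U^{2} \cdot 2 = 2 U^{2}$)
$L{\left(S \right)} = 2 S^{4}$ ($L{\left(S \right)} = 2 S^{2} S^{2} = 2 S^{4}$)
$L{\left(f \right)} \left(F{\left(-10,-1 \right)} + Z{\left(6 \right)}\right) = 2 \cdot 12^{4} \left(7 + 1\right) = 2 \cdot 20736 \cdot 8 = 41472 \cdot 8 = 331776$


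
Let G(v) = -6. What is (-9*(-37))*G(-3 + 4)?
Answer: -1998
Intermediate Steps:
(-9*(-37))*G(-3 + 4) = -9*(-37)*(-6) = 333*(-6) = -1998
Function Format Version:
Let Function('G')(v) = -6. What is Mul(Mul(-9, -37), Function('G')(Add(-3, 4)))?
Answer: -1998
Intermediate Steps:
Mul(Mul(-9, -37), Function('G')(Add(-3, 4))) = Mul(Mul(-9, -37), -6) = Mul(333, -6) = -1998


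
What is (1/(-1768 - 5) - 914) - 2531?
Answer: -6107986/1773 ≈ -3445.0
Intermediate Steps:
(1/(-1768 - 5) - 914) - 2531 = (1/(-1773) - 914) - 2531 = (-1/1773 - 914) - 2531 = -1620523/1773 - 2531 = -6107986/1773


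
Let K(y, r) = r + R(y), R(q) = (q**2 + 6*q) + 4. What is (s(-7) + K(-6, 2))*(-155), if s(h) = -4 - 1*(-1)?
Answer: -465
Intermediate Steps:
s(h) = -3 (s(h) = -4 + 1 = -3)
R(q) = 4 + q**2 + 6*q
K(y, r) = 4 + r + y**2 + 6*y (K(y, r) = r + (4 + y**2 + 6*y) = 4 + r + y**2 + 6*y)
(s(-7) + K(-6, 2))*(-155) = (-3 + (4 + 2 + (-6)**2 + 6*(-6)))*(-155) = (-3 + (4 + 2 + 36 - 36))*(-155) = (-3 + 6)*(-155) = 3*(-155) = -465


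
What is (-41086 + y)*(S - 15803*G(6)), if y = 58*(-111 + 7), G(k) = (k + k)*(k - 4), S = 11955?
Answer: 17307242406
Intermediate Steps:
G(k) = 2*k*(-4 + k) (G(k) = (2*k)*(-4 + k) = 2*k*(-4 + k))
y = -6032 (y = 58*(-104) = -6032)
(-41086 + y)*(S - 15803*G(6)) = (-41086 - 6032)*(11955 - 31606*6*(-4 + 6)) = -47118*(11955 - 31606*6*2) = -47118*(11955 - 15803*24) = -47118*(11955 - 379272) = -47118*(-367317) = 17307242406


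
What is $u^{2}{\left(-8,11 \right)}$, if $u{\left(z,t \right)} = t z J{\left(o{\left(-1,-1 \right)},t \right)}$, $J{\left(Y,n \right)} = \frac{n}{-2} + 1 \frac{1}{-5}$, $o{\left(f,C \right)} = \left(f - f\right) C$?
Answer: $\frac{6290064}{25} \approx 2.516 \cdot 10^{5}$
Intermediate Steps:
$o{\left(f,C \right)} = 0$ ($o{\left(f,C \right)} = 0 C = 0$)
$J{\left(Y,n \right)} = - \frac{1}{5} - \frac{n}{2}$ ($J{\left(Y,n \right)} = n \left(- \frac{1}{2}\right) + 1 \left(- \frac{1}{5}\right) = - \frac{n}{2} - \frac{1}{5} = - \frac{1}{5} - \frac{n}{2}$)
$u{\left(z,t \right)} = t z \left(- \frac{1}{5} - \frac{t}{2}\right)$
$u^{2}{\left(-8,11 \right)} = \left(\left(- \frac{1}{10}\right) 11 \left(-8\right) \left(2 + 5 \cdot 11\right)\right)^{2} = \left(\left(- \frac{1}{10}\right) 11 \left(-8\right) \left(2 + 55\right)\right)^{2} = \left(\left(- \frac{1}{10}\right) 11 \left(-8\right) 57\right)^{2} = \left(\frac{2508}{5}\right)^{2} = \frac{6290064}{25}$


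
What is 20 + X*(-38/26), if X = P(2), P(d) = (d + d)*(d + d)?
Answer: -44/13 ≈ -3.3846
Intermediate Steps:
P(d) = 4*d² (P(d) = (2*d)*(2*d) = 4*d²)
X = 16 (X = 4*2² = 4*4 = 16)
20 + X*(-38/26) = 20 + 16*(-38/26) = 20 + 16*(-38*1/26) = 20 + 16*(-19/13) = 20 - 304/13 = -44/13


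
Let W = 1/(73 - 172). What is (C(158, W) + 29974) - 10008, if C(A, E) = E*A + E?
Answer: 658825/33 ≈ 19964.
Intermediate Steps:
W = -1/99 (W = 1/(-99) = -1/99 ≈ -0.010101)
C(A, E) = E + A*E (C(A, E) = A*E + E = E + A*E)
(C(158, W) + 29974) - 10008 = (-(1 + 158)/99 + 29974) - 10008 = (-1/99*159 + 29974) - 10008 = (-53/33 + 29974) - 10008 = 989089/33 - 10008 = 658825/33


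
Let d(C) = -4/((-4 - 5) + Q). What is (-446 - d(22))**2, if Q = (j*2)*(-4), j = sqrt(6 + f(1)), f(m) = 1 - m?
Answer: 6084185516/30603 + 2882176*sqrt(6)/30603 ≈ 1.9904e+5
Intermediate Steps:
j = sqrt(6) (j = sqrt(6 + (1 - 1*1)) = sqrt(6 + (1 - 1)) = sqrt(6 + 0) = sqrt(6) ≈ 2.4495)
Q = -8*sqrt(6) (Q = (sqrt(6)*2)*(-4) = (2*sqrt(6))*(-4) = -8*sqrt(6) ≈ -19.596)
d(C) = -4/(-9 - 8*sqrt(6)) (d(C) = -4/((-4 - 5) - 8*sqrt(6)) = -4/(-9 - 8*sqrt(6)))
(-446 - d(22))**2 = (-446 - (-12/101 + 32*sqrt(6)/303))**2 = (-446 + (12/101 - 32*sqrt(6)/303))**2 = (-45034/101 - 32*sqrt(6)/303)**2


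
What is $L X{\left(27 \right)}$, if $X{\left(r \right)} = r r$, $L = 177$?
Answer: $129033$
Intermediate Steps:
$X{\left(r \right)} = r^{2}$
$L X{\left(27 \right)} = 177 \cdot 27^{2} = 177 \cdot 729 = 129033$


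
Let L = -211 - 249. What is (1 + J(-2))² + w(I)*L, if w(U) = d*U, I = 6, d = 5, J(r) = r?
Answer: -13799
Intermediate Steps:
w(U) = 5*U
L = -460
(1 + J(-2))² + w(I)*L = (1 - 2)² + (5*6)*(-460) = (-1)² + 30*(-460) = 1 - 13800 = -13799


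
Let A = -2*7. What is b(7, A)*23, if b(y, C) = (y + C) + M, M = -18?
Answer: -575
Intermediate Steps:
A = -14
b(y, C) = -18 + C + y (b(y, C) = (y + C) - 18 = (C + y) - 18 = -18 + C + y)
b(7, A)*23 = (-18 - 14 + 7)*23 = -25*23 = -575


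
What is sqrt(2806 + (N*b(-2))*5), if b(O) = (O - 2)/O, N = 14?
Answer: sqrt(2946) ≈ 54.277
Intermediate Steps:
b(O) = (-2 + O)/O
sqrt(2806 + (N*b(-2))*5) = sqrt(2806 + (14*((-2 - 2)/(-2)))*5) = sqrt(2806 + (14*(-1/2*(-4)))*5) = sqrt(2806 + (14*2)*5) = sqrt(2806 + 28*5) = sqrt(2806 + 140) = sqrt(2946)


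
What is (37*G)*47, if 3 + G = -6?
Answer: -15651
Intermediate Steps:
G = -9 (G = -3 - 6 = -9)
(37*G)*47 = (37*(-9))*47 = -333*47 = -15651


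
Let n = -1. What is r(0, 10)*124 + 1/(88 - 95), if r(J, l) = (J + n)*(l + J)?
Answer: -8681/7 ≈ -1240.1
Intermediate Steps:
r(J, l) = (-1 + J)*(J + l) (r(J, l) = (J - 1)*(l + J) = (-1 + J)*(J + l))
r(0, 10)*124 + 1/(88 - 95) = (0**2 - 1*0 - 1*10 + 0*10)*124 + 1/(88 - 95) = (0 + 0 - 10 + 0)*124 + 1/(-7) = -10*124 - 1/7 = -1240 - 1/7 = -8681/7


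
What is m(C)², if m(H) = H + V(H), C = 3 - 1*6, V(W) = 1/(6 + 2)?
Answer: 529/64 ≈ 8.2656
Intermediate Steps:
V(W) = ⅛ (V(W) = 1/8 = ⅛)
C = -3 (C = 3 - 6 = -3)
m(H) = ⅛ + H (m(H) = H + ⅛ = ⅛ + H)
m(C)² = (⅛ - 3)² = (-23/8)² = 529/64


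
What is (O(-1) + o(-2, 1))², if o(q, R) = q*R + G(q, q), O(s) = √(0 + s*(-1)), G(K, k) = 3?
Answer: 4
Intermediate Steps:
O(s) = √(-s) (O(s) = √(0 - s) = √(-s))
o(q, R) = 3 + R*q (o(q, R) = q*R + 3 = R*q + 3 = 3 + R*q)
(O(-1) + o(-2, 1))² = (√(-1*(-1)) + (3 + 1*(-2)))² = (√1 + (3 - 2))² = (1 + 1)² = 2² = 4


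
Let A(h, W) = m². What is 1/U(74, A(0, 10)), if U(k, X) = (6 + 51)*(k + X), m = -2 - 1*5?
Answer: 1/7011 ≈ 0.00014263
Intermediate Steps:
m = -7 (m = -2 - 5 = -7)
A(h, W) = 49 (A(h, W) = (-7)² = 49)
U(k, X) = 57*X + 57*k (U(k, X) = 57*(X + k) = 57*X + 57*k)
1/U(74, A(0, 10)) = 1/(57*49 + 57*74) = 1/(2793 + 4218) = 1/7011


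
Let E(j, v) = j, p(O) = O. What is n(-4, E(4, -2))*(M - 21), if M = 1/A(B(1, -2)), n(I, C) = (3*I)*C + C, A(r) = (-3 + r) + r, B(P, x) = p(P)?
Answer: 968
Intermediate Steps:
B(P, x) = P
A(r) = -3 + 2*r
n(I, C) = C + 3*C*I (n(I, C) = 3*C*I + C = C + 3*C*I)
M = -1 (M = 1/(-3 + 2*1) = 1/(-3 + 2) = 1/(-1) = -1)
n(-4, E(4, -2))*(M - 21) = (4*(1 + 3*(-4)))*(-1 - 21) = (4*(1 - 12))*(-22) = (4*(-11))*(-22) = -44*(-22) = 968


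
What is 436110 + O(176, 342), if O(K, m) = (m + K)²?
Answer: 704434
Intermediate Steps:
O(K, m) = (K + m)²
436110 + O(176, 342) = 436110 + (176 + 342)² = 436110 + 518² = 436110 + 268324 = 704434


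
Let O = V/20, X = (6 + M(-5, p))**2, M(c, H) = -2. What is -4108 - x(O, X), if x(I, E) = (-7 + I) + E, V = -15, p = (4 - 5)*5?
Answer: -16465/4 ≈ -4116.3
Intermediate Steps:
p = -5 (p = -1*5 = -5)
X = 16 (X = (6 - 2)**2 = 4**2 = 16)
O = -3/4 (O = -15/20 = -15*1/20 = -3/4 ≈ -0.75000)
x(I, E) = -7 + E + I
-4108 - x(O, X) = -4108 - (-7 + 16 - 3/4) = -4108 - 1*33/4 = -4108 - 33/4 = -16465/4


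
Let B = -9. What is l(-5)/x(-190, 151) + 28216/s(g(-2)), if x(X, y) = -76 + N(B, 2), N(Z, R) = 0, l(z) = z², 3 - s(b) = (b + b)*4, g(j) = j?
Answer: 112839/76 ≈ 1484.7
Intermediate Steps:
s(b) = 3 - 8*b (s(b) = 3 - (b + b)*4 = 3 - 2*b*4 = 3 - 8*b)
x(X, y) = -76 (x(X, y) = -76 + 0 = -76)
l(-5)/x(-190, 151) + 28216/s(g(-2)) = (-5)²/(-76) + 28216/(3 - 8*(-2)) = 25*(-1/76) + 28216/(3 + 16) = -25/76 + 28216/19 = 112839/76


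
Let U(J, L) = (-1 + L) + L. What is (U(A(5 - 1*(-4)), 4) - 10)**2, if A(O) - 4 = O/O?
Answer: 9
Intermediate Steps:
A(O) = 5 (A(O) = 4 + O/O = 4 + 1 = 5)
U(J, L) = -1 + 2*L
(U(A(5 - 1*(-4)), 4) - 10)**2 = ((-1 + 2*4) - 10)**2 = ((-1 + 8) - 10)**2 = (7 - 10)**2 = (-3)**2 = 9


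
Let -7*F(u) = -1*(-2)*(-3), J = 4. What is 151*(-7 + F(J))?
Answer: -6493/7 ≈ -927.57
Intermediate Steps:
F(u) = 6/7 (F(u) = -(-1*(-2))*(-3)/7 = -2*(-3)/7 = -⅐*(-6) = 6/7)
151*(-7 + F(J)) = 151*(-7 + 6/7) = 151*(-43/7) = -6493/7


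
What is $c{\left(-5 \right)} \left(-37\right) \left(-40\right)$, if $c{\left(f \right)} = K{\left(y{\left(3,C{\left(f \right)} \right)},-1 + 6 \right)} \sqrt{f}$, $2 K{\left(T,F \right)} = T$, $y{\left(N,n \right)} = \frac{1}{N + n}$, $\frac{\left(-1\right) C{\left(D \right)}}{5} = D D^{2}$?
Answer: $\frac{185 i \sqrt{5}}{157} \approx 2.6349 i$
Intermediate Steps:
$C{\left(D \right)} = - 5 D^{3}$ ($C{\left(D \right)} = - 5 D D^{2} = - 5 D^{3}$)
$K{\left(T,F \right)} = \frac{T}{2}$
$c{\left(f \right)} = \frac{\sqrt{f}}{2 \left(3 - 5 f^{3}\right)}$ ($c{\left(f \right)} = \frac{1}{2 \left(3 - 5 f^{3}\right)} \sqrt{f} = \frac{\sqrt{f}}{2 \left(3 - 5 f^{3}\right)}$)
$c{\left(-5 \right)} \left(-37\right) \left(-40\right) = - \frac{\sqrt{-5}}{-6 + 10 \left(-5\right)^{3}} \left(-37\right) \left(-40\right) = - \frac{i \sqrt{5}}{-6 + 10 \left(-125\right)} \left(-37\right) \left(-40\right) = - \frac{i \sqrt{5}}{-6 - 1250} \left(-37\right) \left(-40\right) = - \frac{i \sqrt{5}}{-1256} \left(-37\right) \left(-40\right) = \left(-1\right) i \sqrt{5} \left(- \frac{1}{1256}\right) \left(-37\right) \left(-40\right) = \frac{i \sqrt{5}}{1256} \left(-37\right) \left(-40\right) = - \frac{37 i \sqrt{5}}{1256} \left(-40\right) = \frac{185 i \sqrt{5}}{157}$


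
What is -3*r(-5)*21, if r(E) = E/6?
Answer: 105/2 ≈ 52.500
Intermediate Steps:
r(E) = E/6 (r(E) = E*(⅙) = E/6)
-3*r(-5)*21 = -(-5)/2*21 = -3*(-⅚)*21 = (5/2)*21 = 105/2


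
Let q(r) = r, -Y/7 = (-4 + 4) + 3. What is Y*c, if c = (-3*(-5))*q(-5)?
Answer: 1575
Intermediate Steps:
Y = -21 (Y = -7*((-4 + 4) + 3) = -7*(0 + 3) = -7*3 = -21)
c = -75 (c = -3*(-5)*(-5) = 15*(-5) = -75)
Y*c = -21*(-75) = 1575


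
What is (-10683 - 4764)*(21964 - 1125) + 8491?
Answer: -321891542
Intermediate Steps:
(-10683 - 4764)*(21964 - 1125) + 8491 = -15447*20839 + 8491 = -321900033 + 8491 = -321891542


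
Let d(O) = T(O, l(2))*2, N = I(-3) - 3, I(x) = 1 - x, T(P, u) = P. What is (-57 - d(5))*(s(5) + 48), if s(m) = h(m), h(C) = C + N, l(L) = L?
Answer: -3618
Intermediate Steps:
N = 1 (N = (1 - 1*(-3)) - 3 = (1 + 3) - 3 = 4 - 3 = 1)
d(O) = 2*O (d(O) = O*2 = 2*O)
h(C) = 1 + C (h(C) = C + 1 = 1 + C)
s(m) = 1 + m
(-57 - d(5))*(s(5) + 48) = (-57 - 2*5)*((1 + 5) + 48) = (-57 - 1*10)*(6 + 48) = (-57 - 10)*54 = -67*54 = -3618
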